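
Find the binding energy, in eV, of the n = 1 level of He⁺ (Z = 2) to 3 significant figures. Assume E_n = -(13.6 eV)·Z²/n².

E_n = −13.6 Z²/n² = −54.40/n² eV for Z = 2.
E_1 = −54.40/1 = −54.4 eV, so ionization (to E = 0) requires 54.4 eV.

54.4 eV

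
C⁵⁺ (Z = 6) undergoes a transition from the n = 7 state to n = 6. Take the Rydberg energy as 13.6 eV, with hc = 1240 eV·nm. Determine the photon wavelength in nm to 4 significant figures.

For Z = 6 the level energies scale as Z², so the effective Rydberg energy is 13.6 × 36 = 489.6 eV.
ΔE = 489.6 × (1/6² − 1/7²) = 489.6 × 0.007370 = 3.608 eV.
λ = hc/ΔE = 1240 / 3.608 = 343.7 nm.

343.7 nm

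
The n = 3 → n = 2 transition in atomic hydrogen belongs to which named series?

Balmer

The series is set by the lower level: n_f = 2 is the Balmer series.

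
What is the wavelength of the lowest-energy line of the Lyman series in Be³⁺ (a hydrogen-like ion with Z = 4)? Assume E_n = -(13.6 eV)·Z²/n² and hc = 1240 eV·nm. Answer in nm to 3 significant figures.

The Lyman series terminates on n_f = 1; the first line has n_i = 1+1 = 2.
ΔE = 217.6 × (1/1² − 1/2²) = 163.2 eV.
λ = 1240 / 163.2 = 7.60 nm.

7.60 nm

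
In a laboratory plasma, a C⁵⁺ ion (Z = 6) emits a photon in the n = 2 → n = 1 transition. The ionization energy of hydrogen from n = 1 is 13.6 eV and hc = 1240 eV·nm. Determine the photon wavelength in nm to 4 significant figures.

For Z = 6 the level energies scale as Z², so the effective Rydberg energy is 13.6 × 36 = 489.6 eV.
ΔE = 489.6 × (1/1² − 1/2²) = 489.6 × 0.7500 = 367.2 eV.
λ = hc/ΔE = 1240 / 367.2 = 3.377 nm.

3.377 nm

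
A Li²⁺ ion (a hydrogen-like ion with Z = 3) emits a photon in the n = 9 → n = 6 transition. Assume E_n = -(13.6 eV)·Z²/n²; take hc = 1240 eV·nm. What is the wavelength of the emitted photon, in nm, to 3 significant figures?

656 nm

For Z = 3 the level energies scale as Z², so the effective Rydberg energy is 13.6 × 9 = 122.4 eV.
ΔE = 122.4 × (1/6² − 1/9²) = 122.4 × 0.01543 = 1.889 eV.
λ = hc/ΔE = 1240 / 1.889 = 656 nm.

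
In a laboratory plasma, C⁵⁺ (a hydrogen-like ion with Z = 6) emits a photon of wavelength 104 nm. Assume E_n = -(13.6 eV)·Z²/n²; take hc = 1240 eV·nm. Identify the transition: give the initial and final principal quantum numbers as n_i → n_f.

The photon energy is ΔE = hc/λ = 1240 / 104 = 11.92 eV.
With Z = 6, ΔE = 489.6 × (1/n_f² − 1/n_i²), so 1/n_f² − 1/n_i² = 0.02435.
Trying n_f = 5 gives 1/n_i² = 0.01565, i.e. n_i ≈ 8; this pair matches.

n_i = 8, n_f = 5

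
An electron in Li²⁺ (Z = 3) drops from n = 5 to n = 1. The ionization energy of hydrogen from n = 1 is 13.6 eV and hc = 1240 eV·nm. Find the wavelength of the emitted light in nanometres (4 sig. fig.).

For Z = 3 the level energies scale as Z², so the effective Rydberg energy is 13.6 × 9 = 122.4 eV.
ΔE = 122.4 × (1/1² − 1/5²) = 122.4 × 0.9600 = 117.5 eV.
λ = hc/ΔE = 1240 / 117.5 = 10.55 nm.

10.55 nm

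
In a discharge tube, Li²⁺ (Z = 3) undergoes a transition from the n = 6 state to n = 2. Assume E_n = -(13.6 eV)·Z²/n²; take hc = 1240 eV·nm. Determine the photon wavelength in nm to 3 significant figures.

45.6 nm

For Z = 3 the level energies scale as Z², so the effective Rydberg energy is 13.6 × 9 = 122.4 eV.
ΔE = 122.4 × (1/2² − 1/6²) = 122.4 × 0.2222 = 27.20 eV.
λ = hc/ΔE = 1240 / 27.20 = 45.6 nm.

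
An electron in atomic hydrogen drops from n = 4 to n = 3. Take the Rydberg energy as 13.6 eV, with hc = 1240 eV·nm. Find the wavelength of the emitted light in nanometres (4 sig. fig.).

1876 nm

ΔE = 13.60 × (1/3² − 1/4²) = 13.60 × 0.04861 = 0.6611 eV.
λ = hc/ΔE = 1240 / 0.6611 = 1876 nm.
This line belongs to the Paschen series.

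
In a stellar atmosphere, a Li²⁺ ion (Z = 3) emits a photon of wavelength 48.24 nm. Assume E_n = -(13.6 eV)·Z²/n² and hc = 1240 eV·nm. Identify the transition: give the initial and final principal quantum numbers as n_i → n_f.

The photon energy is ΔE = hc/λ = 1240 / 48.24 = 25.70 eV.
With Z = 3, ΔE = 122.4 × (1/n_f² − 1/n_i²), so 1/n_f² − 1/n_i² = 0.2100.
Trying n_f = 2 gives 1/n_i² = 0.03999, i.e. n_i ≈ 5; this pair matches.

n_i = 5, n_f = 2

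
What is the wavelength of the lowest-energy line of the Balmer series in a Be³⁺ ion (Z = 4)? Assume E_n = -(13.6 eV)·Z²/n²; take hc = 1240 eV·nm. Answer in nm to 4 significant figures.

The Balmer series terminates on n_f = 2; the first line has n_i = 2+1 = 3.
ΔE = 217.6 × (1/2² − 1/3²) = 30.22 eV.
λ = 1240 / 30.22 = 41.03 nm.

41.03 nm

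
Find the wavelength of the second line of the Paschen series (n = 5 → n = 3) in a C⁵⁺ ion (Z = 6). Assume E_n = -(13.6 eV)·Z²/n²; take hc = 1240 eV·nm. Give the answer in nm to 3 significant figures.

The Paschen series terminates on n_f = 3; the second line has n_i = 3+2 = 5.
ΔE = 489.6 × (1/3² − 1/5²) = 34.82 eV.
λ = 1240 / 34.82 = 35.6 nm.

35.6 nm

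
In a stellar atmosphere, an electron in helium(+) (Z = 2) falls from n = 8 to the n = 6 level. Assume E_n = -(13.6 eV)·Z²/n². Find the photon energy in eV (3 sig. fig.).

The Bohr energies scale as Z², so for Z = 2: E_n = −54.40/n² eV.
E_8 = −54.40/64 = −0.8500 eV and E_6 = −54.40/36 = −1.511 eV.
The photon energy is |E_8 − E_6| = 0.661 eV.

0.661 eV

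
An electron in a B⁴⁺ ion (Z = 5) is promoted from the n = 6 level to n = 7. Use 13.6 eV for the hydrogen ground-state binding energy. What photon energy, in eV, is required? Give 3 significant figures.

The Bohr energies scale as Z², so for Z = 5: E_n = −340.0/n² eV.
E_7 = −340.0/49 = −6.939 eV and E_6 = −340.0/36 = −9.444 eV.
The photon energy is |E_7 − E_6| = 2.51 eV.

2.51 eV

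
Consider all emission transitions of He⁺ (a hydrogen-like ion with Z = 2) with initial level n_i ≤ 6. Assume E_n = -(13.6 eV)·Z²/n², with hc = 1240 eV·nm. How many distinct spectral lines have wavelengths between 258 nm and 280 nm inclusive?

1

Enumerate all n_i → n_f pairs with 1 ≤ n_f < n_i ≤ 6 and compute λ = 1240 / [13.6·4·(1/n_f² − 1/n_i²)].
Lines falling in [258, 280] nm: 6→3 (273.5 nm).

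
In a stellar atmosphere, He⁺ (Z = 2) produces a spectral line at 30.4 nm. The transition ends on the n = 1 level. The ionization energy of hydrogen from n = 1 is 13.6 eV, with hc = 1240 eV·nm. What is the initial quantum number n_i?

n_i = 2

The photon energy is ΔE = hc/λ = 1240 / 30.4 = 40.79 eV.
With Z = 2, ΔE = 54.40 × (1/n_f² − 1/n_i²), so 1/n_f² − 1/n_i² = 0.7498.
With n_f = 1: 1/n_i² = 1/1 − 0.7498 = 0.2502, so n_i ≈ 2.00.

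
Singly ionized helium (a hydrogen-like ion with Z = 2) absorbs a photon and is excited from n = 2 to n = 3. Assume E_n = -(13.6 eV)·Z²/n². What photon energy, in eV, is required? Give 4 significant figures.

7.556 eV

The Bohr energies scale as Z², so for Z = 2: E_n = −54.40/n² eV.
E_3 = −54.40/9 = −6.044 eV and E_2 = −54.40/4 = −13.60 eV.
The photon energy is |E_3 − E_2| = 7.556 eV.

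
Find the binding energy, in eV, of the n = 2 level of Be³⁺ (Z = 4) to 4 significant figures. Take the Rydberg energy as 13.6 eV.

E_n = −13.6 Z²/n² = −217.6/n² eV for Z = 4.
E_2 = −217.6/4 = −54.40 eV, so ionization (to E = 0) requires 54.40 eV.

54.40 eV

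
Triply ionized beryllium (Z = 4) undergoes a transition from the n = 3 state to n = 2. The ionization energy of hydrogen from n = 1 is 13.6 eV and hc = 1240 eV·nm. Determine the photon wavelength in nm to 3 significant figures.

For Z = 4 the level energies scale as Z², so the effective Rydberg energy is 13.6 × 16 = 217.6 eV.
ΔE = 217.6 × (1/2² − 1/3²) = 217.6 × 0.1389 = 30.22 eV.
λ = hc/ΔE = 1240 / 30.22 = 41.0 nm.

41.0 nm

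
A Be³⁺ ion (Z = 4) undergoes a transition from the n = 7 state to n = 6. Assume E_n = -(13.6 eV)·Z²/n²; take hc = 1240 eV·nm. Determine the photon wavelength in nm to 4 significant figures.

773.2 nm

For Z = 4 the level energies scale as Z², so the effective Rydberg energy is 13.6 × 16 = 217.6 eV.
ΔE = 217.6 × (1/6² − 1/7²) = 217.6 × 0.007370 = 1.604 eV.
λ = hc/ΔE = 1240 / 1.604 = 773.2 nm.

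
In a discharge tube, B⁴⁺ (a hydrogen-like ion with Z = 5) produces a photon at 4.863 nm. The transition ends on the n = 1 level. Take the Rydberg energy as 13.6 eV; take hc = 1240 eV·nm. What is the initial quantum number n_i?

The photon energy is ΔE = hc/λ = 1240 / 4.863 = 255.0 eV.
With Z = 5, ΔE = 340.0 × (1/n_f² − 1/n_i²), so 1/n_f² − 1/n_i² = 0.7500.
With n_f = 1: 1/n_i² = 1/1 − 0.7500 = 0.2500, so n_i ≈ 2.00.

n_i = 2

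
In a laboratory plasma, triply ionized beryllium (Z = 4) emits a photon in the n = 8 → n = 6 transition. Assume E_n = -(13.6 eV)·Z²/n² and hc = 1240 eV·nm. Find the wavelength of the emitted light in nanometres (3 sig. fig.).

469 nm

For Z = 4 the level energies scale as Z², so the effective Rydberg energy is 13.6 × 16 = 217.6 eV.
ΔE = 217.6 × (1/6² − 1/8²) = 217.6 × 0.01215 = 2.644 eV.
λ = hc/ΔE = 1240 / 2.644 = 469 nm.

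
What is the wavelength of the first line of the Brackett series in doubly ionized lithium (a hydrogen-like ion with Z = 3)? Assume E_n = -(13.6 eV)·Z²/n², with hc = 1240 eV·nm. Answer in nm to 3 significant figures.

450 nm

The Brackett series terminates on n_f = 4; the first line has n_i = 4+1 = 5.
ΔE = 122.4 × (1/4² − 1/5²) = 2.754 eV.
λ = 1240 / 2.754 = 450 nm.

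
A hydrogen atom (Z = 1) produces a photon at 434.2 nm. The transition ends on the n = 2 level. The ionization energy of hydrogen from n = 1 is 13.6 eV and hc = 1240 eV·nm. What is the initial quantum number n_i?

n_i = 5

The photon energy is ΔE = hc/λ = 1240 / 434.2 = 2.856 eV.
With Z = 1, ΔE = 13.60 × (1/n_f² − 1/n_i²), so 1/n_f² − 1/n_i² = 0.2100.
With n_f = 2: 1/n_i² = 1/4 − 0.2100 = 0.04001, so n_i ≈ 5.00.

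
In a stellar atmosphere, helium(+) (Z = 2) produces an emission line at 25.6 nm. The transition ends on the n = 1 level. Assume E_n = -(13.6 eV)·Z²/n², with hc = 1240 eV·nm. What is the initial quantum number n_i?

n_i = 3

The photon energy is ΔE = hc/λ = 1240 / 25.6 = 48.44 eV.
With Z = 2, ΔE = 54.40 × (1/n_f² − 1/n_i²), so 1/n_f² − 1/n_i² = 0.8904.
With n_f = 1: 1/n_i² = 1/1 − 0.8904 = 0.1096, so n_i ≈ 3.02.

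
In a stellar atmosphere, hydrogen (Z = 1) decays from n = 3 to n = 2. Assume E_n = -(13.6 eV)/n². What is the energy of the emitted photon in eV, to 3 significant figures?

1.89 eV

E_3 = −13.60/9 = −1.511 eV and E_2 = −13.60/4 = −3.400 eV.
The photon energy is |E_3 − E_2| = 1.89 eV.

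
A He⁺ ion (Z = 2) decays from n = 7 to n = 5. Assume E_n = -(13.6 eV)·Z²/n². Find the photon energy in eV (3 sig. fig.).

The Bohr energies scale as Z², so for Z = 2: E_n = −54.40/n² eV.
E_7 = −54.40/49 = −1.110 eV and E_5 = −54.40/25 = −2.176 eV.
The photon energy is |E_7 − E_5| = 1.07 eV.

1.07 eV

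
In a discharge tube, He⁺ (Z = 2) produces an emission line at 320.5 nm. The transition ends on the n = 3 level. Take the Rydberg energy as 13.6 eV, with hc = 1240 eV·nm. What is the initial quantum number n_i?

The photon energy is ΔE = hc/λ = 1240 / 320.5 = 3.869 eV.
With Z = 2, ΔE = 54.40 × (1/n_f² − 1/n_i²), so 1/n_f² − 1/n_i² = 0.07112.
With n_f = 3: 1/n_i² = 1/9 − 0.07112 = 0.03999, so n_i ≈ 5.00.

n_i = 5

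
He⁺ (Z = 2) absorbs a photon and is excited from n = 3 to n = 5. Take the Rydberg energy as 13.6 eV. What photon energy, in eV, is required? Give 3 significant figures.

The Bohr energies scale as Z², so for Z = 2: E_n = −54.40/n² eV.
E_5 = −54.40/25 = −2.176 eV and E_3 = −54.40/9 = −6.044 eV.
The photon energy is |E_5 − E_3| = 3.87 eV.

3.87 eV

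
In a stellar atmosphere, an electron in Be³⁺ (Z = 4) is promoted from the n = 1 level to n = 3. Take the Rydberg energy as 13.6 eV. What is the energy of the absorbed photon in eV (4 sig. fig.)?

The Bohr energies scale as Z², so for Z = 4: E_n = −217.6/n² eV.
E_3 = −217.6/9 = −24.18 eV and E_1 = −217.6/1 = −217.6 eV.
The photon energy is |E_3 − E_1| = 193.4 eV.

193.4 eV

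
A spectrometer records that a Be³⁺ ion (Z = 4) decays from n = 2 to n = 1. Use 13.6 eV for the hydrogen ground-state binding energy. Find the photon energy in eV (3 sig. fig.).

The Bohr energies scale as Z², so for Z = 4: E_n = −217.6/n² eV.
E_2 = −217.6/4 = −54.40 eV and E_1 = −217.6/1 = −217.6 eV.
The photon energy is |E_2 − E_1| = 163 eV.

163 eV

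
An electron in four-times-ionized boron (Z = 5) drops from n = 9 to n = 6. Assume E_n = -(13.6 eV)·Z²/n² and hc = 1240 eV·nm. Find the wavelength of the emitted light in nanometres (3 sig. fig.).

236 nm

For Z = 5 the level energies scale as Z², so the effective Rydberg energy is 13.6 × 25 = 340.0 eV.
ΔE = 340.0 × (1/6² − 1/9²) = 340.0 × 0.01543 = 5.247 eV.
λ = hc/ΔE = 1240 / 5.247 = 236 nm.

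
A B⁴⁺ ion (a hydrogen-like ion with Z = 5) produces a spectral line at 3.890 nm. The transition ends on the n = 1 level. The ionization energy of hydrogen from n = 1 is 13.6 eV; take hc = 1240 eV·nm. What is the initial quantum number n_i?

The photon energy is ΔE = hc/λ = 1240 / 3.890 = 318.8 eV.
With Z = 5, ΔE = 340.0 × (1/n_f² − 1/n_i²), so 1/n_f² − 1/n_i² = 0.9375.
With n_f = 1: 1/n_i² = 1/1 − 0.9375 = 0.06245, so n_i ≈ 4.00.

n_i = 4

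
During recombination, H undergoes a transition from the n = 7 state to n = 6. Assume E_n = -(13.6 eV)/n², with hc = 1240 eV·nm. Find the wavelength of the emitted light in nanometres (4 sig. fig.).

12370 nm

ΔE = 13.60 × (1/6² − 1/7²) = 13.60 × 0.007370 = 0.1002 eV.
λ = hc/ΔE = 1240 / 0.1002 = 12370 nm.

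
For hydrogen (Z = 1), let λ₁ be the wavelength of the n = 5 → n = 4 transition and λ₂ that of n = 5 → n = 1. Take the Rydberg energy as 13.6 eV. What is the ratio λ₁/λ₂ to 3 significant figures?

λ ∝ 1/ΔE ∝ 1/(1/n_f² − 1/n_i²), and the Z² and hc factors cancel in the ratio.
λ₁/λ₂ = (1/1² − 1/5²)/(1/4² − 1/5²) = 0.9600/0.02250 = 42.7.

42.7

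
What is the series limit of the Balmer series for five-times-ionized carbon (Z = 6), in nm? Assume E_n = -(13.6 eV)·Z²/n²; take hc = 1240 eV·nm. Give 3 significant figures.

10.1 nm

The Balmer series has lower level n_f = 2; the series limit corresponds to n_i → ∞.
ΔE_max = 13.6 × 36 / 2² = 122.4 eV.
λ_min = 1240 / 122.4 = 10.1 nm.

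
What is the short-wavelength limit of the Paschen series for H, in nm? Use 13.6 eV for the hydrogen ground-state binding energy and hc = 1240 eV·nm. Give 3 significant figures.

821 nm

The Paschen series has lower level n_f = 3; the series limit corresponds to n_i → ∞.
ΔE_max = 13.6 × 1 / 3² = 1.511 eV.
λ_min = 1240 / 1.511 = 821 nm.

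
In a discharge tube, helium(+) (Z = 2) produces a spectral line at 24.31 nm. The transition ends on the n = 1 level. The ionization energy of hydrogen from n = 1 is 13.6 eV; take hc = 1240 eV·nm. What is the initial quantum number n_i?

n_i = 4

The photon energy is ΔE = hc/λ = 1240 / 24.31 = 51.01 eV.
With Z = 2, ΔE = 54.40 × (1/n_f² − 1/n_i²), so 1/n_f² − 1/n_i² = 0.9376.
With n_f = 1: 1/n_i² = 1/1 − 0.9376 = 0.06236, so n_i ≈ 4.00.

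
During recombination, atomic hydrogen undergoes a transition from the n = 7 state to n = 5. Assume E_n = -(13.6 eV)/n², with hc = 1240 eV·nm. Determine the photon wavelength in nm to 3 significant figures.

4650 nm

ΔE = 13.60 × (1/5² − 1/7²) = 13.60 × 0.01959 = 0.2664 eV.
λ = hc/ΔE = 1240 / 0.2664 = 4650 nm.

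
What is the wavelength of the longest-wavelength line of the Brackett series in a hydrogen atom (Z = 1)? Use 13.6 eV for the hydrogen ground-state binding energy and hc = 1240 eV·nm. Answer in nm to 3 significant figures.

4050 nm

The Brackett series terminates on n_f = 4; the first line has n_i = 4+1 = 5.
ΔE = 13.60 × (1/4² − 1/5²) = 0.3060 eV.
λ = 1240 / 0.3060 = 4050 nm.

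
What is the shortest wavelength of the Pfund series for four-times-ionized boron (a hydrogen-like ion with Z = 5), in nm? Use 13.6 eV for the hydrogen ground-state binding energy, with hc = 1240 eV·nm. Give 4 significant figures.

91.18 nm

The Pfund series has lower level n_f = 5; the series limit corresponds to n_i → ∞.
ΔE_max = 13.6 × 25 / 5² = 13.60 eV.
λ_min = 1240 / 13.60 = 91.18 nm.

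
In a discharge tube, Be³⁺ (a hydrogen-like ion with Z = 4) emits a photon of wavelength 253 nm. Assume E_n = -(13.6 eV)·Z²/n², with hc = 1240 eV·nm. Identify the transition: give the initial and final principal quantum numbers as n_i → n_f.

n_i = 5, n_f = 4

The photon energy is ΔE = hc/λ = 1240 / 253 = 4.901 eV.
With Z = 4, ΔE = 217.6 × (1/n_f² − 1/n_i²), so 1/n_f² − 1/n_i² = 0.02252.
Trying n_f = 4 gives 1/n_i² = 0.03998, i.e. n_i ≈ 5; this pair matches.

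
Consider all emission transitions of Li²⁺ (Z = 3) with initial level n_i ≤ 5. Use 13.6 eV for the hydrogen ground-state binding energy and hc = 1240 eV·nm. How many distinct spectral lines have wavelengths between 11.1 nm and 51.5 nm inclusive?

3

Enumerate all n_i → n_f pairs with 1 ≤ n_f < n_i ≤ 5 and compute λ = 1240 / [13.6·9·(1/n_f² − 1/n_i²)].
Lines falling in [11.1, 51.5] nm: 3→1 (11.40 nm), 2→1 (13.51 nm), 5→2 (48.24 nm).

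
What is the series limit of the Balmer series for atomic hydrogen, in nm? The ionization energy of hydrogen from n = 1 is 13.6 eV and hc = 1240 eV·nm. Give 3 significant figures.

365 nm

The Balmer series has lower level n_f = 2; the series limit corresponds to n_i → ∞.
ΔE_max = 13.6 × 1 / 2² = 3.400 eV.
λ_min = 1240 / 3.400 = 365 nm.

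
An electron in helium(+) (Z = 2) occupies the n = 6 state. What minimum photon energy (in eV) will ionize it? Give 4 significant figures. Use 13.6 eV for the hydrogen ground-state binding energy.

1.511 eV

E_n = −13.6 Z²/n² = −54.40/n² eV for Z = 2.
E_6 = −54.40/36 = −1.511 eV, so ionization (to E = 0) requires 1.511 eV.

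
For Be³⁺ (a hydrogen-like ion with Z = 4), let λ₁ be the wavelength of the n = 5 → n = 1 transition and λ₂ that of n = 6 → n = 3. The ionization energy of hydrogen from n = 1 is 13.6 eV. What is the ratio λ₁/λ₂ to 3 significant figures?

λ ∝ 1/ΔE ∝ 1/(1/n_f² − 1/n_i²), and the Z² and hc factors cancel in the ratio.
λ₁/λ₂ = (1/3² − 1/6²)/(1/1² − 1/5²) = 0.08333/0.9600 = 0.0868.

0.0868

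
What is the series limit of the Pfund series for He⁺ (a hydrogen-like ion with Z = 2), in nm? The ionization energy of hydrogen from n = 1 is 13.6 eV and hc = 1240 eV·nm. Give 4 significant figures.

569.9 nm

The Pfund series has lower level n_f = 5; the series limit corresponds to n_i → ∞.
ΔE_max = 13.6 × 4 / 5² = 2.176 eV.
λ_min = 1240 / 2.176 = 569.9 nm.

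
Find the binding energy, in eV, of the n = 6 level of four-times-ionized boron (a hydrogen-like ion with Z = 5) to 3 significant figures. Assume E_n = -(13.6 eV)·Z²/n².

9.44 eV

E_n = −13.6 Z²/n² = −340.0/n² eV for Z = 5.
E_6 = −340.0/36 = −9.44 eV, so ionization (to E = 0) requires 9.44 eV.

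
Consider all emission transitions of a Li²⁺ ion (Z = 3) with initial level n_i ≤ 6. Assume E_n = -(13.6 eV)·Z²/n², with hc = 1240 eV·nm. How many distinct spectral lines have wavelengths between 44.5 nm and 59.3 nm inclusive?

Enumerate all n_i → n_f pairs with 1 ≤ n_f < n_i ≤ 6 and compute λ = 1240 / [13.6·9·(1/n_f² − 1/n_i²)].
Lines falling in [44.5, 59.3] nm: 6→2 (45.59 nm), 5→2 (48.24 nm), 4→2 (54.03 nm).

3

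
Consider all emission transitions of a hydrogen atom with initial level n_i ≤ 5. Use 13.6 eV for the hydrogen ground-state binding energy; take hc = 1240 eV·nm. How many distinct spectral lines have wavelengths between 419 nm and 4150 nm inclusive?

6

Enumerate all n_i → n_f pairs with 1 ≤ n_f < n_i ≤ 5 and compute λ = 1240 / [13.6·1·(1/n_f² − 1/n_i²)].
Lines falling in [419, 4150] nm: 5→2 (434.2 nm), 4→2 (486.3 nm), 3→2 (656.5 nm), 5→3 (1282 nm), 4→3 (1876 nm), 5→4 (4052 nm).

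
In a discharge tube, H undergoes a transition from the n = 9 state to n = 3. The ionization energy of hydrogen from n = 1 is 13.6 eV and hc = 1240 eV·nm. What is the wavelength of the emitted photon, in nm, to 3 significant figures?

ΔE = 13.60 × (1/3² − 1/9²) = 13.60 × 0.09877 = 1.343 eV.
λ = hc/ΔE = 1240 / 1.343 = 923 nm.

923 nm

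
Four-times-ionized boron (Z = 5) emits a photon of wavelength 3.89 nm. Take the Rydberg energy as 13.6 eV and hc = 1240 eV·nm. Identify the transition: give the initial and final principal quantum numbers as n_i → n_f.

n_i = 4, n_f = 1

The photon energy is ΔE = hc/λ = 1240 / 3.89 = 318.8 eV.
With Z = 5, ΔE = 340.0 × (1/n_f² − 1/n_i²), so 1/n_f² − 1/n_i² = 0.9375.
Trying n_f = 1 gives 1/n_i² = 0.06245, i.e. n_i ≈ 4; this pair matches.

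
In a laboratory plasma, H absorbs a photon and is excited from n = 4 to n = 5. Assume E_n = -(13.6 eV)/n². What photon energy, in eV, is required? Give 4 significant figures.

E_5 = −13.60/25 = −0.5440 eV and E_4 = −13.60/16 = −0.8500 eV.
The photon energy is |E_5 − E_4| = 0.3060 eV.

0.3060 eV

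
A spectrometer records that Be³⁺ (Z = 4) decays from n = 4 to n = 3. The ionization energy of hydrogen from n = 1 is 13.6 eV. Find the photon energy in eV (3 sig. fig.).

10.6 eV

The Bohr energies scale as Z², so for Z = 4: E_n = −217.6/n² eV.
E_4 = −217.6/16 = −13.60 eV and E_3 = −217.6/9 = −24.18 eV.
The photon energy is |E_4 − E_3| = 10.6 eV.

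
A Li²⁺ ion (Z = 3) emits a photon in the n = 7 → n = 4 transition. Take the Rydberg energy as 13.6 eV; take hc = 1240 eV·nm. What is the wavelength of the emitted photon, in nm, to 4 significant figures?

For Z = 3 the level energies scale as Z², so the effective Rydberg energy is 13.6 × 9 = 122.4 eV.
ΔE = 122.4 × (1/4² − 1/7²) = 122.4 × 0.04209 = 5.152 eV.
λ = hc/ΔE = 1240 / 5.152 = 240.7 nm.

240.7 nm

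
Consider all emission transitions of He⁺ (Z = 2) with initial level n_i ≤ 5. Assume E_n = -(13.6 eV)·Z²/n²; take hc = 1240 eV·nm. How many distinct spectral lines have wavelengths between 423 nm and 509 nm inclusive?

Enumerate all n_i → n_f pairs with 1 ≤ n_f < n_i ≤ 5 and compute λ = 1240 / [13.6·4·(1/n_f² − 1/n_i²)].
Lines falling in [423, 509] nm: 4→3 (468.9 nm).

1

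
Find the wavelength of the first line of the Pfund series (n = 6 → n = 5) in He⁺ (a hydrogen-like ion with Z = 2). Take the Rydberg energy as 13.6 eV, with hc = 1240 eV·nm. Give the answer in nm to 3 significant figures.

1860 nm

The Pfund series terminates on n_f = 5; the first line has n_i = 5+1 = 6.
ΔE = 54.40 × (1/5² − 1/6²) = 0.6649 eV.
λ = 1240 / 0.6649 = 1860 nm.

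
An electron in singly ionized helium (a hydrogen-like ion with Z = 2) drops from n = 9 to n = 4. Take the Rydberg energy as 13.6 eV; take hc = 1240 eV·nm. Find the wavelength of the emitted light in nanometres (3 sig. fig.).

454 nm

For Z = 2 the level energies scale as Z², so the effective Rydberg energy is 13.6 × 4 = 54.40 eV.
ΔE = 54.40 × (1/4² − 1/9²) = 54.40 × 0.05015 = 2.728 eV.
λ = hc/ΔE = 1240 / 2.728 = 454 nm.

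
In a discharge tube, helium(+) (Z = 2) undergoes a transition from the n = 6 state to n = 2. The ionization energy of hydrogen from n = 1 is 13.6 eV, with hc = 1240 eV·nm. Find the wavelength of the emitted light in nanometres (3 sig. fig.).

103 nm

For Z = 2 the level energies scale as Z², so the effective Rydberg energy is 13.6 × 4 = 54.40 eV.
ΔE = 54.40 × (1/2² − 1/6²) = 54.40 × 0.2222 = 12.09 eV.
λ = hc/ΔE = 1240 / 12.09 = 103 nm.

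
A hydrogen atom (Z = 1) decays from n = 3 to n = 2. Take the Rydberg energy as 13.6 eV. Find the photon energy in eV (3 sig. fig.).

1.89 eV

E_3 = −13.60/9 = −1.511 eV and E_2 = −13.60/4 = −3.400 eV.
The photon energy is |E_3 − E_2| = 1.89 eV.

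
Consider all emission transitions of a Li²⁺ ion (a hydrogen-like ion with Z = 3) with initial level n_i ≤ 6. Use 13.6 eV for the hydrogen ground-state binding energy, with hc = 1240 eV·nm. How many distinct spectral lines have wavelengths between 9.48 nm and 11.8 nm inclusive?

Enumerate all n_i → n_f pairs with 1 ≤ n_f < n_i ≤ 6 and compute λ = 1240 / [13.6·9·(1/n_f² − 1/n_i²)].
Lines falling in [9.48, 11.8] nm: 6→1 (10.42 nm), 5→1 (10.55 nm), 4→1 (10.81 nm), 3→1 (11.40 nm).

4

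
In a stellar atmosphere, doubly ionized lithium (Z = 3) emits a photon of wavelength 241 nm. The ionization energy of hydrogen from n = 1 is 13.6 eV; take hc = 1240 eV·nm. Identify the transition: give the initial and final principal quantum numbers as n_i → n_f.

The photon energy is ΔE = hc/λ = 1240 / 241 = 5.145 eV.
With Z = 3, ΔE = 122.4 × (1/n_f² − 1/n_i²), so 1/n_f² − 1/n_i² = 0.04204.
Trying n_f = 4 gives 1/n_i² = 0.02046, i.e. n_i ≈ 7; this pair matches.

n_i = 7, n_f = 4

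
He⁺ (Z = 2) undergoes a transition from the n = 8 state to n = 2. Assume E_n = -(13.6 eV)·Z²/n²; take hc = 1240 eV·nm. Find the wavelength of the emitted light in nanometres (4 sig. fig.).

97.25 nm

For Z = 2 the level energies scale as Z², so the effective Rydberg energy is 13.6 × 4 = 54.40 eV.
ΔE = 54.40 × (1/2² − 1/8²) = 54.40 × 0.2344 = 12.75 eV.
λ = hc/ΔE = 1240 / 12.75 = 97.25 nm.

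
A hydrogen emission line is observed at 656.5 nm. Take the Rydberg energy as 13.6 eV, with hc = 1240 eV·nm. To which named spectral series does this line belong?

ΔE = 1240/656.5 = 1.889 eV.
This matches 13.6 × (1/2² − 1/3²), so n_f = 2: the Balmer series.

Balmer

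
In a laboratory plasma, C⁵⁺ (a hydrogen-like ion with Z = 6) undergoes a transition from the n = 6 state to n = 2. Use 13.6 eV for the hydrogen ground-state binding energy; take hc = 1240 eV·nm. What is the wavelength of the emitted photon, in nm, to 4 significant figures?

11.40 nm

For Z = 6 the level energies scale as Z², so the effective Rydberg energy is 13.6 × 36 = 489.6 eV.
ΔE = 489.6 × (1/2² − 1/6²) = 489.6 × 0.2222 = 108.8 eV.
λ = hc/ΔE = 1240 / 108.8 = 11.40 nm.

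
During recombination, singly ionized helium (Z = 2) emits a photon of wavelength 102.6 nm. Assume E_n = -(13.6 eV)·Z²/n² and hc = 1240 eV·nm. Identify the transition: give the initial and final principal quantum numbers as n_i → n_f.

The photon energy is ΔE = hc/λ = 1240 / 102.6 = 12.09 eV.
With Z = 2, ΔE = 54.40 × (1/n_f² − 1/n_i²), so 1/n_f² − 1/n_i² = 0.2222.
Trying n_f = 2 gives 1/n_i² = 0.02784, i.e. n_i ≈ 6; this pair matches.

n_i = 6, n_f = 2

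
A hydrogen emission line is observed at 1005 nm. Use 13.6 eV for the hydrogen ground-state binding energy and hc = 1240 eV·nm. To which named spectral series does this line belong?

Paschen

ΔE = 1240/1005 = 1.234 eV.
This matches 13.6 × (1/3² − 1/7²), so n_f = 3: the Paschen series.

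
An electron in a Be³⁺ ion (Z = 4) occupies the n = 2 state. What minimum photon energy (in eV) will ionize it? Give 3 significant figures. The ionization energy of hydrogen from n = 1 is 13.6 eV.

E_n = −13.6 Z²/n² = −217.6/n² eV for Z = 4.
E_2 = −217.6/4 = −54.4 eV, so ionization (to E = 0) requires 54.4 eV.

54.4 eV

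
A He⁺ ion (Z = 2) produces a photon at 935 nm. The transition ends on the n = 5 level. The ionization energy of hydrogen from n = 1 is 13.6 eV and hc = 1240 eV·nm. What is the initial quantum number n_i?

The photon energy is ΔE = hc/λ = 1240 / 935 = 1.326 eV.
With Z = 2, ΔE = 54.40 × (1/n_f² − 1/n_i²), so 1/n_f² − 1/n_i² = 0.02438.
With n_f = 5: 1/n_i² = 1/25 − 0.02438 = 0.01562, so n_i ≈ 8.00.

n_i = 8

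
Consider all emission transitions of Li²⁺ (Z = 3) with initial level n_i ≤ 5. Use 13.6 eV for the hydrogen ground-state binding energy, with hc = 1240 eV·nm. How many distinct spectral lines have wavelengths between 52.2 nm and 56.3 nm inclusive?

1

Enumerate all n_i → n_f pairs with 1 ≤ n_f < n_i ≤ 5 and compute λ = 1240 / [13.6·9·(1/n_f² − 1/n_i²)].
Lines falling in [52.2, 56.3] nm: 4→2 (54.03 nm).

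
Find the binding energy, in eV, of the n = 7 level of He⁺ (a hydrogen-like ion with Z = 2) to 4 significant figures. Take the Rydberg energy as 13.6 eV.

E_n = −13.6 Z²/n² = −54.40/n² eV for Z = 2.
E_7 = −54.40/49 = −1.110 eV, so ionization (to E = 0) requires 1.110 eV.

1.110 eV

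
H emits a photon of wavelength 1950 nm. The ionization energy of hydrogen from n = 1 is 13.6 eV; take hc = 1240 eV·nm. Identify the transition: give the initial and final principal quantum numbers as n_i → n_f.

n_i = 8, n_f = 4

The photon energy is ΔE = hc/λ = 1240 / 1950 = 0.6359 eV.
With Z = 1, ΔE = 13.60 × (1/n_f² − 1/n_i²), so 1/n_f² − 1/n_i² = 0.04676.
Trying n_f = 4 gives 1/n_i² = 0.01574, i.e. n_i ≈ 8; this pair matches.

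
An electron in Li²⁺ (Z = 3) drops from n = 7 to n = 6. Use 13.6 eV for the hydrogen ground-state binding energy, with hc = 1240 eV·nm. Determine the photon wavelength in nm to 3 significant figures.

For Z = 3 the level energies scale as Z², so the effective Rydberg energy is 13.6 × 9 = 122.4 eV.
ΔE = 122.4 × (1/6² − 1/7²) = 122.4 × 0.007370 = 0.9020 eV.
λ = hc/ΔE = 1240 / 0.9020 = 1370 nm.

1370 nm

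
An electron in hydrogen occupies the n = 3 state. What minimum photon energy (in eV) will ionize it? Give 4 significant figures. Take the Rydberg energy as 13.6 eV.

1.511 eV

E_3 = −13.60/9 = −1.511 eV, so ionization (to E = 0) requires 1.511 eV.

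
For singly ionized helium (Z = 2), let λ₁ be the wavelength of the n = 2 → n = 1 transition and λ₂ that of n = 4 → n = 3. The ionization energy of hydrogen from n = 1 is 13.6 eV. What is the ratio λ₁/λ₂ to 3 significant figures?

0.0648

λ ∝ 1/ΔE ∝ 1/(1/n_f² − 1/n_i²), and the Z² and hc factors cancel in the ratio.
λ₁/λ₂ = (1/3² − 1/4²)/(1/1² − 1/2²) = 0.04861/0.7500 = 0.0648.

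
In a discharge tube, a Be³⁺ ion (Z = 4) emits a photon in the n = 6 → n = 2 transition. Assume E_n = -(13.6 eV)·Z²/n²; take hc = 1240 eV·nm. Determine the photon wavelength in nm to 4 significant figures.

For Z = 4 the level energies scale as Z², so the effective Rydberg energy is 13.6 × 16 = 217.6 eV.
ΔE = 217.6 × (1/2² − 1/6²) = 217.6 × 0.2222 = 48.36 eV.
λ = hc/ΔE = 1240 / 48.36 = 25.64 nm.

25.64 nm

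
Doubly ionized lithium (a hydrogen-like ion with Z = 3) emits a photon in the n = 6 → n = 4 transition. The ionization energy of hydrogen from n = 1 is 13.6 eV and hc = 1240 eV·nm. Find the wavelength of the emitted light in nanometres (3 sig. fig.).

292 nm

For Z = 3 the level energies scale as Z², so the effective Rydberg energy is 13.6 × 9 = 122.4 eV.
ΔE = 122.4 × (1/4² − 1/6²) = 122.4 × 0.03472 = 4.250 eV.
λ = hc/ΔE = 1240 / 4.250 = 292 nm.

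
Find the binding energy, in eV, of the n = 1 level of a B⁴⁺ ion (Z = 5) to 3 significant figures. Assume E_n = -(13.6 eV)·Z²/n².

E_n = −13.6 Z²/n² = −340.0/n² eV for Z = 5.
E_1 = −340.0/1 = −340 eV, so ionization (to E = 0) requires 340 eV.

340 eV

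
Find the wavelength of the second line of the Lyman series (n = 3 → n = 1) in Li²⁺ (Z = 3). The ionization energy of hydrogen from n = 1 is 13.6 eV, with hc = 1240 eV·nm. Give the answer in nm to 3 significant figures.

The Lyman series terminates on n_f = 1; the second line has n_i = 1+2 = 3.
ΔE = 122.4 × (1/1² − 1/3²) = 108.8 eV.
λ = 1240 / 108.8 = 11.4 nm.

11.4 nm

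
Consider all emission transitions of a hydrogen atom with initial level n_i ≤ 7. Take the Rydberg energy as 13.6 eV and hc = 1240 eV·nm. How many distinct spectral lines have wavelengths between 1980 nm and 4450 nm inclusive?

Enumerate all n_i → n_f pairs with 1 ≤ n_f < n_i ≤ 7 and compute λ = 1240 / [13.6·1·(1/n_f² − 1/n_i²)].
Lines falling in [1980, 4450] nm: 7→4 (2166 nm), 6→4 (2626 nm), 5→4 (4052 nm).

3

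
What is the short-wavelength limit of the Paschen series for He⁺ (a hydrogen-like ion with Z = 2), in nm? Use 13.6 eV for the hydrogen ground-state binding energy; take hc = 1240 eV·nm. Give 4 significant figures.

205.1 nm

The Paschen series has lower level n_f = 3; the series limit corresponds to n_i → ∞.
ΔE_max = 13.6 × 4 / 3² = 6.044 eV.
λ_min = 1240 / 6.044 = 205.1 nm.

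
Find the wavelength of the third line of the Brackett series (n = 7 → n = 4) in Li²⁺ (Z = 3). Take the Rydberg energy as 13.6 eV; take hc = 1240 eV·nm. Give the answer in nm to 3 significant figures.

241 nm

The Brackett series terminates on n_f = 4; the third line has n_i = 4+3 = 7.
ΔE = 122.4 × (1/4² − 1/7²) = 5.152 eV.
λ = 1240 / 5.152 = 241 nm.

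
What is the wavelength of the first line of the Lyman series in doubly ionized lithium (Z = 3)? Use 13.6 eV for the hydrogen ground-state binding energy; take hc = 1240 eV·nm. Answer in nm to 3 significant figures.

The Lyman series terminates on n_f = 1; the first line has n_i = 1+1 = 2.
ΔE = 122.4 × (1/1² − 1/2²) = 91.80 eV.
λ = 1240 / 91.80 = 13.5 nm.

13.5 nm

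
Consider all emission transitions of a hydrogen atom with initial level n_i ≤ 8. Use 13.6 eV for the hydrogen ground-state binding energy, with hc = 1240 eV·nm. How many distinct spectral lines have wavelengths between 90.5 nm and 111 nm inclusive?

6

Enumerate all n_i → n_f pairs with 1 ≤ n_f < n_i ≤ 8 and compute λ = 1240 / [13.6·1·(1/n_f² − 1/n_i²)].
Lines falling in [90.5, 111] nm: 8→1 (92.62 nm), 7→1 (93.08 nm), 6→1 (93.78 nm), 5→1 (94.98 nm), 4→1 (97.25 nm), 3→1 (102.6 nm).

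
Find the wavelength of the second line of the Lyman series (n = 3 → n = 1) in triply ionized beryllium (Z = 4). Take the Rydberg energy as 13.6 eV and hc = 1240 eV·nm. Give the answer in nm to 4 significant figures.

The Lyman series terminates on n_f = 1; the second line has n_i = 1+2 = 3.
ΔE = 217.6 × (1/1² − 1/3²) = 193.4 eV.
λ = 1240 / 193.4 = 6.411 nm.

6.411 nm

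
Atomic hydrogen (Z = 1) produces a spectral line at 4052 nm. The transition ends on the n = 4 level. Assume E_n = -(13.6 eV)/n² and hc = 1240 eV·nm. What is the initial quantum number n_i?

n_i = 5

The photon energy is ΔE = hc/λ = 1240 / 4052 = 0.3060 eV.
With Z = 1, ΔE = 13.60 × (1/n_f² − 1/n_i²), so 1/n_f² − 1/n_i² = 0.02250.
With n_f = 4: 1/n_i² = 1/16 − 0.02250 = 0.04000, so n_i ≈ 5.00.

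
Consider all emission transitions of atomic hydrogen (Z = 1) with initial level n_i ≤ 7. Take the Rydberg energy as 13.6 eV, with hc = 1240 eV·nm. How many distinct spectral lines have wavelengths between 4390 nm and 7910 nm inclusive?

Enumerate all n_i → n_f pairs with 1 ≤ n_f < n_i ≤ 7 and compute λ = 1240 / [13.6·1·(1/n_f² − 1/n_i²)].
Lines falling in [4390, 7910] nm: 7→5 (4654 nm), 6→5 (7460 nm).

2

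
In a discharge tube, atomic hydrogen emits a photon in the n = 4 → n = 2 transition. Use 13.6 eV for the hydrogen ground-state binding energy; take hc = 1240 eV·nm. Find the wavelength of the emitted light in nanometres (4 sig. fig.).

486.3 nm

ΔE = 13.60 × (1/2² − 1/4²) = 13.60 × 0.1875 = 2.550 eV.
λ = hc/ΔE = 1240 / 2.550 = 486.3 nm.
This line belongs to the Balmer series.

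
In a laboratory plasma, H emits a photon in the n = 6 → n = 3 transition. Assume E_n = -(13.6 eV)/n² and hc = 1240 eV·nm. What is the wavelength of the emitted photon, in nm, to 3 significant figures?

1090 nm

ΔE = 13.60 × (1/3² − 1/6²) = 13.60 × 0.08333 = 1.133 eV.
λ = hc/ΔE = 1240 / 1.133 = 1090 nm.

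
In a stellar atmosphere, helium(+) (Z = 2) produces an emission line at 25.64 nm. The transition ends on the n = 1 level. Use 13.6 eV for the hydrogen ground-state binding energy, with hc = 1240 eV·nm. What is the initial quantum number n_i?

The photon energy is ΔE = hc/λ = 1240 / 25.64 = 48.36 eV.
With Z = 2, ΔE = 54.40 × (1/n_f² − 1/n_i²), so 1/n_f² − 1/n_i² = 0.8890.
With n_f = 1: 1/n_i² = 1/1 − 0.8890 = 0.1110, so n_i ≈ 3.00.

n_i = 3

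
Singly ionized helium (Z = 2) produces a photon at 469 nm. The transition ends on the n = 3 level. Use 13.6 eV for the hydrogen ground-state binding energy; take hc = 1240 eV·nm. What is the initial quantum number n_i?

n_i = 4

The photon energy is ΔE = hc/λ = 1240 / 469 = 2.644 eV.
With Z = 2, ΔE = 54.40 × (1/n_f² − 1/n_i²), so 1/n_f² − 1/n_i² = 0.04860.
With n_f = 3: 1/n_i² = 1/9 − 0.04860 = 0.06251, so n_i ≈ 4.00.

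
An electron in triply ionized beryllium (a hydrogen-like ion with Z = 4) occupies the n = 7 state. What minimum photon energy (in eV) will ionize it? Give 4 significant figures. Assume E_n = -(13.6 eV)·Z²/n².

4.441 eV

E_n = −13.6 Z²/n² = −217.6/n² eV for Z = 4.
E_7 = −217.6/49 = −4.441 eV, so ionization (to E = 0) requires 4.441 eV.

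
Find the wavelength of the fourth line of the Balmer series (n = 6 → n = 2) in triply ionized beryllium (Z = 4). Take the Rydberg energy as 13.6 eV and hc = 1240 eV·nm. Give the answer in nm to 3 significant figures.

The Balmer series terminates on n_f = 2; the fourth line has n_i = 2+4 = 6.
ΔE = 217.6 × (1/2² − 1/6²) = 48.36 eV.
λ = 1240 / 48.36 = 25.6 nm.

25.6 nm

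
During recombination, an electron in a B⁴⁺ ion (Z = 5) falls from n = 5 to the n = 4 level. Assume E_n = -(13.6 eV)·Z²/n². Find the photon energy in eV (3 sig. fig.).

7.65 eV

The Bohr energies scale as Z², so for Z = 5: E_n = −340.0/n² eV.
E_5 = −340.0/25 = −13.60 eV and E_4 = −340.0/16 = −21.25 eV.
The photon energy is |E_5 − E_4| = 7.65 eV.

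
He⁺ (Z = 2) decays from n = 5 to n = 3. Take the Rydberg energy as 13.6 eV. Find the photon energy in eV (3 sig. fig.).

3.87 eV

The Bohr energies scale as Z², so for Z = 2: E_n = −54.40/n² eV.
E_5 = −54.40/25 = −2.176 eV and E_3 = −54.40/9 = −6.044 eV.
The photon energy is |E_5 − E_3| = 3.87 eV.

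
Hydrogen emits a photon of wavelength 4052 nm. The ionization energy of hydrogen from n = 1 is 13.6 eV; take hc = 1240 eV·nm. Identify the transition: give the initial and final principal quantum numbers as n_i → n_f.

The photon energy is ΔE = hc/λ = 1240 / 4052 = 0.3060 eV.
With Z = 1, ΔE = 13.60 × (1/n_f² − 1/n_i²), so 1/n_f² − 1/n_i² = 0.02250.
Trying n_f = 4 gives 1/n_i² = 0.04000, i.e. n_i ≈ 5; this pair matches.

n_i = 5, n_f = 4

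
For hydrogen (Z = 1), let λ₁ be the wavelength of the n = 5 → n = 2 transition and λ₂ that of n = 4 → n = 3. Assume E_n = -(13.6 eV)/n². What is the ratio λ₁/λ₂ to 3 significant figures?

0.231

λ ∝ 1/ΔE ∝ 1/(1/n_f² − 1/n_i²), and the Z² and hc factors cancel in the ratio.
λ₁/λ₂ = (1/3² − 1/4²)/(1/2² − 1/5²) = 0.04861/0.2100 = 0.231.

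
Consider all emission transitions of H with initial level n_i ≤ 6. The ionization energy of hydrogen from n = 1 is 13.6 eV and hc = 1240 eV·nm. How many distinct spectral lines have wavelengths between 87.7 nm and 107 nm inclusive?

Enumerate all n_i → n_f pairs with 1 ≤ n_f < n_i ≤ 6 and compute λ = 1240 / [13.6·1·(1/n_f² − 1/n_i²)].
Lines falling in [87.7, 107] nm: 6→1 (93.78 nm), 5→1 (94.98 nm), 4→1 (97.25 nm), 3→1 (102.6 nm).

4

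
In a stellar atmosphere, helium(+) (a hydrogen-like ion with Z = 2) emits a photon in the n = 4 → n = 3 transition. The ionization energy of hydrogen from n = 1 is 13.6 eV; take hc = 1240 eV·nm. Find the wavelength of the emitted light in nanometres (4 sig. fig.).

468.9 nm

For Z = 2 the level energies scale as Z², so the effective Rydberg energy is 13.6 × 4 = 54.40 eV.
ΔE = 54.40 × (1/3² − 1/4²) = 54.40 × 0.04861 = 2.644 eV.
λ = hc/ΔE = 1240 / 2.644 = 468.9 nm.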